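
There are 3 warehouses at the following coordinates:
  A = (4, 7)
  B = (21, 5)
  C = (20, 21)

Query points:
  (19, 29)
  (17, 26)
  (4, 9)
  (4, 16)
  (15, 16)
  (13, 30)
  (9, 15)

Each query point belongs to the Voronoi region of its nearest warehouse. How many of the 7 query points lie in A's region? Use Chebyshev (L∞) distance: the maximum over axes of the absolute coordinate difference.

3

(19, 29) — d to each: A:22, B:24, C:8 → nearest is C
(17, 26) — d to each: A:19, B:21, C:5 → nearest is C
(4, 9) — d to each: A:2, B:17, C:16 → nearest is A
(4, 16) — d to each: A:9, B:17, C:16 → nearest is A
(15, 16) — d to each: A:11, B:11, C:5 → nearest is C
(13, 30) — d to each: A:23, B:25, C:9 → nearest is C
(9, 15) — d to each: A:8, B:12, C:11 → nearest is A
3 of the 7 points have A as nearest.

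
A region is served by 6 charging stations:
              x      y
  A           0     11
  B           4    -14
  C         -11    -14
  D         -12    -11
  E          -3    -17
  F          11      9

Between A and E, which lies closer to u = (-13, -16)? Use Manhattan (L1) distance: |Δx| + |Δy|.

E

d(u,A) = |-13−0| + |-16−11| = 13 + 27 = 40
d(u,E) = |-13−(-3)| + |-16−(-17)| = 10 + 1 = 11
40 > 11, so E is closer.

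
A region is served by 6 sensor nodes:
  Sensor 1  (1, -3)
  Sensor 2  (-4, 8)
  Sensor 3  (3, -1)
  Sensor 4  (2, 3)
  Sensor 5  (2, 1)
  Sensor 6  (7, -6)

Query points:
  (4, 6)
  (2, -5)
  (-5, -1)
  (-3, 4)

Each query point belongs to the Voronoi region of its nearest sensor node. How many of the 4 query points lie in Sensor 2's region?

1

(4, 6) — d² to each: Sensor 1:90, Sensor 2:68, Sensor 3:50, Sensor 4:13, Sensor 5:29, Sensor 6:153 → nearest is Sensor 4
(2, -5) — d² to each: Sensor 1:5, Sensor 2:205, Sensor 3:17, Sensor 4:64, Sensor 5:36, Sensor 6:26 → nearest is Sensor 1
(-5, -1) — d² to each: Sensor 1:40, Sensor 2:82, Sensor 3:64, Sensor 4:65, Sensor 5:53, Sensor 6:169 → nearest is Sensor 1
(-3, 4) — d² to each: Sensor 1:65, Sensor 2:17, Sensor 3:61, Sensor 4:26, Sensor 5:34, Sensor 6:200 → nearest is Sensor 2
1 of the 4 points has Sensor 2 as nearest.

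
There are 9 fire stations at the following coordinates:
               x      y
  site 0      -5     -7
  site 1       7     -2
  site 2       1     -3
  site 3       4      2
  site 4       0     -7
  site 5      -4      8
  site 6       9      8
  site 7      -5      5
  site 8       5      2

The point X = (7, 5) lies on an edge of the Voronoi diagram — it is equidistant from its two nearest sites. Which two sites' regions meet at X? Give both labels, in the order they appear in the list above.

site 6 and site 8

Squared distances from X to each site:
d²(X, site 0) = (7−(-5))² + (5−(-7))² = 144 + 144 = 288
d²(X, site 1) = (7−7)² + (5−(-2))² = 0 + 49 = 49
d²(X, site 2) = (7−1)² + (5−(-3))² = 36 + 64 = 100
d²(X, site 3) = (7−4)² + (5−2)² = 9 + 9 = 18
d²(X, site 4) = (7−0)² + (5−(-7))² = 49 + 144 = 193
d²(X, site 5) = (7−(-4))² + (5−8)² = 121 + 9 = 130
d²(X, site 6) = (7−9)² + (5−8)² = 4 + 9 = 13
d²(X, site 7) = (7−(-5))² + (5−5)² = 144 + 0 = 144
d²(X, site 8) = (7−5)² + (5−2)² = 4 + 9 = 13
X is equidistant from site 6 and site 8 (both at squared distance 13), and every other site is strictly farther — so X lies on the site 6–site 8 Voronoi edge.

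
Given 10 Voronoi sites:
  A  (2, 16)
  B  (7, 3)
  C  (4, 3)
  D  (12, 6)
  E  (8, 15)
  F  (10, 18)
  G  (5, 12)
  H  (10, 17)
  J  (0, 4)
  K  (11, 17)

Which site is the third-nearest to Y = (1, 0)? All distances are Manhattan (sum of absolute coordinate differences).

d(Y,A) = |1−2| + |0−16| = 1 + 16 = 17
d(Y,B) = |1−7| + |0−3| = 6 + 3 = 9
d(Y,C) = |1−4| + |0−3| = 3 + 3 = 6
d(Y,D) = |1−12| + |0−6| = 11 + 6 = 17
d(Y,E) = |1−8| + |0−15| = 7 + 15 = 22
d(Y,F) = |1−10| + |0−18| = 9 + 18 = 27
d(Y,G) = |1−5| + |0−12| = 4 + 12 = 16
d(Y,H) = |1−10| + |0−17| = 9 + 17 = 26
d(Y,J) = |1−0| + |0−4| = 1 + 4 = 5
d(Y,K) = |1−11| + |0−17| = 10 + 17 = 27
Sorted ascending: J, C, B, G, … — the third-nearest is B.

B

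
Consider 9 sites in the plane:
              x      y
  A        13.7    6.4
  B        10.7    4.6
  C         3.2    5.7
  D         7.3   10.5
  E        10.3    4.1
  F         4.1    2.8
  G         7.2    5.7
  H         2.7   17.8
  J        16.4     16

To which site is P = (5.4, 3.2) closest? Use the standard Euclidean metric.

Since √ is increasing, it suffices to compare squared distances:
|PA|² = (5.4−13.7)² + (3.2−6.4)² = 68.89 + 10.24 = 79.13
|PB|² = (5.4−10.7)² + (3.2−4.6)² = 28.09 + 1.96 = 30.05
|PC|² = (5.4−3.2)² + (3.2−5.7)² = 4.84 + 6.25 = 11.09
|PD|² = (5.4−7.3)² + (3.2−10.5)² = 3.61 + 53.29 = 56.9
|PE|² = (5.4−10.3)² + (3.2−4.1)² = 24.01 + 0.81 = 24.82
|PF|² = (5.4−4.1)² + (3.2−2.8)² = 1.69 + 0.16 = 1.85
|PG|² = (5.4−7.2)² + (3.2−5.7)² = 3.24 + 6.25 = 9.49
|PH|² = (5.4−2.7)² + (3.2−17.8)² = 7.29 + 213.16 = 220.45
|PJ|² = (5.4−16.4)² + (3.2−16)² = 121 + 163.84 = 284.84
Minimum is at F.

F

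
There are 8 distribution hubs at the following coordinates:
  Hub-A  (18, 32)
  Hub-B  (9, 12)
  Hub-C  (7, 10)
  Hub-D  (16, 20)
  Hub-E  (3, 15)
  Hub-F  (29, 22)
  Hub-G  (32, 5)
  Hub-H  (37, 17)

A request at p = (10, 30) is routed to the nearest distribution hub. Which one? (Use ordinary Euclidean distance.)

Hub-A

Squared Euclidean distances:
d²(p, Hub-A) = 64 + 4 = 68
d²(p, Hub-B) = 1 + 324 = 325
d²(p, Hub-C) = 9 + 400 = 409
d²(p, Hub-D) = 36 + 100 = 136
d²(p, Hub-E) = 49 + 225 = 274
d²(p, Hub-F) = 361 + 64 = 425
d²(p, Hub-G) = 484 + 625 = 1109
d²(p, Hub-H) = 729 + 169 = 898
Minimum is at Hub-A.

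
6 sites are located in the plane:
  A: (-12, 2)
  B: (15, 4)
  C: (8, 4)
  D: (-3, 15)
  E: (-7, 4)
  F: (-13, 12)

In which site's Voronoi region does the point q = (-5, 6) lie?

Compare squared distances (the ordering matches that of the actual distances):
|qA|² = (-5−(-12))² + (6−2)² = 49 + 16 = 65
|qB|² = (-5−15)² + (6−4)² = 400 + 4 = 404
|qC|² = (-5−8)² + (6−4)² = 169 + 4 = 173
|qD|² = (-5−(-3))² + (6−15)² = 4 + 81 = 85
|qE|² = (-5−(-7))² + (6−4)² = 4 + 4 = 8
|qF|² = (-5−(-13))² + (6−12)² = 64 + 36 = 100
Minimum is at E.

E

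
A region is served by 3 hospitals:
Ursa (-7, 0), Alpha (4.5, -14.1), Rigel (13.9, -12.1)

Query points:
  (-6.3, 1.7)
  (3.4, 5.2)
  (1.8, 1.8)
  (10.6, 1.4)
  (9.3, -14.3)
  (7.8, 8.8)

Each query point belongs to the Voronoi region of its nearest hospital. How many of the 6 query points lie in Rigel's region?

(-6.3, 1.7) — d² to each: Ursa:3.38, Alpha:366.28, Rigel:598.48 → nearest is Ursa
(3.4, 5.2) — d² to each: Ursa:135.2, Alpha:373.7, Rigel:409.54 → nearest is Ursa
(1.8, 1.8) — d² to each: Ursa:80.68, Alpha:260.1, Rigel:339.62 → nearest is Ursa
(10.6, 1.4) — d² to each: Ursa:311.72, Alpha:277.46, Rigel:193.14 → nearest is Rigel
(9.3, -14.3) — d² to each: Ursa:470.18, Alpha:23.08, Rigel:26 → nearest is Alpha
(7.8, 8.8) — d² to each: Ursa:296.48, Alpha:535.3, Rigel:474.02 → nearest is Ursa
1 of the 6 points has Rigel as nearest.

1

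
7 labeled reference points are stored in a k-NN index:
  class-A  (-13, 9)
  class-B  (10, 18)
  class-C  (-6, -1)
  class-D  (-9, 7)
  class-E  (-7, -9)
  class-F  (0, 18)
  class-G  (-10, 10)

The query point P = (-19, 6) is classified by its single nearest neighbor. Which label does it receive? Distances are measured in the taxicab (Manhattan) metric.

class-A

d(P, class-A) = |-19−(-13)| + |6−9| = 6 + 3 = 9
d(P, class-B) = |-19−10| + |6−18| = 29 + 12 = 41
d(P, class-C) = |-19−(-6)| + |6−(-1)| = 13 + 7 = 20
d(P, class-D) = |-19−(-9)| + |6−7| = 10 + 1 = 11
d(P, class-E) = |-19−(-7)| + |6−(-9)| = 12 + 15 = 27
d(P, class-F) = |-19−0| + |6−18| = 19 + 12 = 31
d(P, class-G) = |-19−(-10)| + |6−10| = 9 + 4 = 13
Minimum is at class-A.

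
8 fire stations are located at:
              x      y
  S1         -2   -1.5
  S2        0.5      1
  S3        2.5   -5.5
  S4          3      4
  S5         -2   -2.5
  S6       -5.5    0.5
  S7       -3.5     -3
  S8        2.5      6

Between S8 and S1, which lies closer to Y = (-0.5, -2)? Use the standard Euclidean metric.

Compare squared distances:
|YS8|² = (-0.5−2.5)² + (-2−6)² = 9 + 64 = 73
|YS1|² = (-0.5−(-2))² + (-2−(-1.5))² = 2.25 + 0.25 = 2.5
73 > 2.5, so S1 is closer.

S1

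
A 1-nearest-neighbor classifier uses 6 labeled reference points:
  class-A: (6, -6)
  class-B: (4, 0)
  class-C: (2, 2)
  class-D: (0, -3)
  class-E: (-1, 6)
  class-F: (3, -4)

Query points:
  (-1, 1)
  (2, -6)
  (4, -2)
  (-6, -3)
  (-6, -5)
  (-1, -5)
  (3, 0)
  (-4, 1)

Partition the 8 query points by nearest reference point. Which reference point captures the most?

class-D

(-1, 1) — d² to each: class-A:98, class-B:26, class-C:10, class-D:17, class-E:25, class-F:41 → nearest is class-C
(2, -6) — d² to each: class-A:16, class-B:40, class-C:64, class-D:13, class-E:153, class-F:5 → nearest is class-F
(4, -2) — d² to each: class-A:20, class-B:4, class-C:20, class-D:17, class-E:89, class-F:5 → nearest is class-B
(-6, -3) — d² to each: class-A:153, class-B:109, class-C:89, class-D:36, class-E:106, class-F:82 → nearest is class-D
(-6, -5) — d² to each: class-A:145, class-B:125, class-C:113, class-D:40, class-E:146, class-F:82 → nearest is class-D
(-1, -5) — d² to each: class-A:50, class-B:50, class-C:58, class-D:5, class-E:121, class-F:17 → nearest is class-D
(3, 0) — d² to each: class-A:45, class-B:1, class-C:5, class-D:18, class-E:52, class-F:16 → nearest is class-B
(-4, 1) — d² to each: class-A:149, class-B:65, class-C:37, class-D:32, class-E:34, class-F:74 → nearest is class-D
Tally — class-B:2, class-C:1, class-D:4, class-F:1. class-D captures the most (4).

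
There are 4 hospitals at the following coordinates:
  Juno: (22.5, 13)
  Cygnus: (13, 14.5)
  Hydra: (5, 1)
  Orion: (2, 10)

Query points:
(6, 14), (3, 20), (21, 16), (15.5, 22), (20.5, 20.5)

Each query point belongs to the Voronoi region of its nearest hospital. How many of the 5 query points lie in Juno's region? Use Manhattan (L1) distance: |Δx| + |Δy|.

(6, 14) — d to each: Juno:17.5, Cygnus:7.5, Hydra:14, Orion:8 → nearest is Cygnus
(3, 20) — d to each: Juno:26.5, Cygnus:15.5, Hydra:21, Orion:11 → nearest is Orion
(21, 16) — d to each: Juno:4.5, Cygnus:9.5, Hydra:31, Orion:25 → nearest is Juno
(15.5, 22) — d to each: Juno:16, Cygnus:10, Hydra:31.5, Orion:25.5 → nearest is Cygnus
(20.5, 20.5) — d to each: Juno:9.5, Cygnus:13.5, Hydra:35, Orion:29 → nearest is Juno
2 of the 5 points have Juno as nearest.

2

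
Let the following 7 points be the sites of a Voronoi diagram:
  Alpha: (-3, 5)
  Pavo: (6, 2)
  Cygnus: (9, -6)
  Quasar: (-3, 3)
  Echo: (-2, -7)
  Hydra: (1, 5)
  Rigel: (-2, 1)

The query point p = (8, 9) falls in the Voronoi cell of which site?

Pavo

Since √ is increasing, it suffices to compare squared distances:
d²(p, Alpha) = (8−(-3))² + (9−5)² = 121 + 16 = 137
d²(p, Pavo) = (8−6)² + (9−2)² = 4 + 49 = 53
d²(p, Cygnus) = (8−9)² + (9−(-6))² = 1 + 225 = 226
d²(p, Quasar) = (8−(-3))² + (9−3)² = 121 + 36 = 157
d²(p, Echo) = (8−(-2))² + (9−(-7))² = 100 + 256 = 356
d²(p, Hydra) = (8−1)² + (9−5)² = 49 + 16 = 65
d²(p, Rigel) = (8−(-2))² + (9−1)² = 100 + 64 = 164
Minimum is at Pavo.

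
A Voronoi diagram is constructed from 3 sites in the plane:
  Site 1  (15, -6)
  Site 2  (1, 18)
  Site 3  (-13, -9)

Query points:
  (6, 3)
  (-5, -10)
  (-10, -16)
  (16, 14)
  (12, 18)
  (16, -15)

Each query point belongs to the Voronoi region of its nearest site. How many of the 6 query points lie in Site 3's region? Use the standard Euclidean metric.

(6, 3) — d² to each: Site 1:162, Site 2:250, Site 3:505 → nearest is Site 1
(-5, -10) — d² to each: Site 1:416, Site 2:820, Site 3:65 → nearest is Site 3
(-10, -16) — d² to each: Site 1:725, Site 2:1277, Site 3:58 → nearest is Site 3
(16, 14) — d² to each: Site 1:401, Site 2:241, Site 3:1370 → nearest is Site 2
(12, 18) — d² to each: Site 1:585, Site 2:121, Site 3:1354 → nearest is Site 2
(16, -15) — d² to each: Site 1:82, Site 2:1314, Site 3:877 → nearest is Site 1
2 of the 6 points have Site 3 as nearest.

2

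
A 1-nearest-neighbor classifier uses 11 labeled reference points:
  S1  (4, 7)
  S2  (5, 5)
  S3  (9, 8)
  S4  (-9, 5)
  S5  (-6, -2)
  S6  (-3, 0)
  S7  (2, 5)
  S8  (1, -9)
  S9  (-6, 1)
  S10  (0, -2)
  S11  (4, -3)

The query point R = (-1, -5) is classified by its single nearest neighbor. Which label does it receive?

Compare squared distances (the ordering matches that of the actual distances):
|RS1|² = 25 + 144 = 169
|RS2|² = 36 + 100 = 136
|RS3|² = 100 + 169 = 269
|RS4|² = 64 + 100 = 164
|RS5|² = 25 + 9 = 34
|RS6|² = 4 + 25 = 29
|RS7|² = 9 + 100 = 109
|RS8|² = 4 + 16 = 20
|RS9|² = 25 + 36 = 61
d²(R, S10) = 1 + 9 = 10
d²(R, S11) = 25 + 4 = 29
S10 is nearest.

S10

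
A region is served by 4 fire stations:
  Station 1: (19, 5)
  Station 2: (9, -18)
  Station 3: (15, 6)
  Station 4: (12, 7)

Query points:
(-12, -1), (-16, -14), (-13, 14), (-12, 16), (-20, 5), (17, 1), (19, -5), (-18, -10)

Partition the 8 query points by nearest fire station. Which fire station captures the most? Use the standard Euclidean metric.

(-12, -1) — d² to each: Station 1:997, Station 2:730, Station 3:778, Station 4:640 → nearest is Station 4
(-16, -14) — d² to each: Station 1:1586, Station 2:641, Station 3:1361, Station 4:1225 → nearest is Station 2
(-13, 14) — d² to each: Station 1:1105, Station 2:1508, Station 3:848, Station 4:674 → nearest is Station 4
(-12, 16) — d² to each: Station 1:1082, Station 2:1597, Station 3:829, Station 4:657 → nearest is Station 4
(-20, 5) — d² to each: Station 1:1521, Station 2:1370, Station 3:1226, Station 4:1028 → nearest is Station 4
(17, 1) — d² to each: Station 1:20, Station 2:425, Station 3:29, Station 4:61 → nearest is Station 1
(19, -5) — d² to each: Station 1:100, Station 2:269, Station 3:137, Station 4:193 → nearest is Station 1
(-18, -10) — d² to each: Station 1:1594, Station 2:793, Station 3:1345, Station 4:1189 → nearest is Station 2
Tally — Station 1:2, Station 2:2, Station 4:4. Station 4 captures the most (4).

Station 4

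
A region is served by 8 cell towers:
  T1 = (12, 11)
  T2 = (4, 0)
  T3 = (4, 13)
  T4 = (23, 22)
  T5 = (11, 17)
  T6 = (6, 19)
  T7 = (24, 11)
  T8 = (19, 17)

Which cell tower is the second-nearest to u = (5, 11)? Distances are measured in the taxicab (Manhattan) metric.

T1

d(u,T1) = 7 + 0 = 7
d(u,T2) = 1 + 11 = 12
d(u,T3) = 1 + 2 = 3
d(u,T4) = 18 + 11 = 29
d(u,T5) = 6 + 6 = 12
d(u,T6) = 1 + 8 = 9
d(u,T7) = 19 + 0 = 19
d(u,T8) = 14 + 6 = 20
Sorted ascending: T3, T1, T6, … — the second-nearest is T1.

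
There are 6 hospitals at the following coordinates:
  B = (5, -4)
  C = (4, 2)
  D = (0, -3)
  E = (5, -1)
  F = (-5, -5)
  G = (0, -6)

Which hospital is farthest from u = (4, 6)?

Compare squared distances (the ordering matches that of the actual distances):
|uB|² = (4−5)² + (6−(-4))² = 1 + 100 = 101
|uC|² = (4−4)² + (6−2)² = 0 + 16 = 16
|uD|² = (4−0)² + (6−(-3))² = 16 + 81 = 97
|uE|² = (4−5)² + (6−(-1))² = 1 + 49 = 50
|uF|² = (4−(-5))² + (6−(-5))² = 81 + 121 = 202
|uG|² = (4−0)² + (6−(-6))² = 16 + 144 = 160
The largest is to F.

F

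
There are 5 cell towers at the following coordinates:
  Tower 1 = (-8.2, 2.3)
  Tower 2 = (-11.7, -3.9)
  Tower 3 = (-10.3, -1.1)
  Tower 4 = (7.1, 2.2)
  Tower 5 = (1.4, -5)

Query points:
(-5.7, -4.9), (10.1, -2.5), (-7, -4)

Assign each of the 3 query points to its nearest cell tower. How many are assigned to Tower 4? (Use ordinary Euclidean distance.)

1

(-5.7, -4.9) — d² to each: Tower 1:58.09, Tower 2:37, Tower 3:35.6, Tower 4:214.25, Tower 5:50.42 → nearest is Tower 3
(10.1, -2.5) — d² to each: Tower 1:357.93, Tower 2:477.2, Tower 3:418.12, Tower 4:31.09, Tower 5:81.94 → nearest is Tower 4
(-7, -4) — d² to each: Tower 1:41.13, Tower 2:22.1, Tower 3:19.3, Tower 4:237.25, Tower 5:71.56 → nearest is Tower 3
1 of the 3 points has Tower 4 as nearest.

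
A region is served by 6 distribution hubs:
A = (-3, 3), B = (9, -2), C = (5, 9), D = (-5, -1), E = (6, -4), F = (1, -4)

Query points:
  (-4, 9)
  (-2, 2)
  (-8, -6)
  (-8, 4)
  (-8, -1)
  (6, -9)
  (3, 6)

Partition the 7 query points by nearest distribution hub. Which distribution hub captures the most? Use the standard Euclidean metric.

A

(-4, 9) — d² to each: A:37, B:290, C:81, D:101, E:269, F:194 → nearest is A
(-2, 2) — d² to each: A:2, B:137, C:98, D:18, E:100, F:45 → nearest is A
(-8, -6) — d² to each: A:106, B:305, C:394, D:34, E:200, F:85 → nearest is D
(-8, 4) — d² to each: A:26, B:325, C:194, D:34, E:260, F:145 → nearest is A
(-8, -1) — d² to each: A:41, B:290, C:269, D:9, E:205, F:90 → nearest is D
(6, -9) — d² to each: A:225, B:58, C:325, D:185, E:25, F:50 → nearest is E
(3, 6) — d² to each: A:45, B:100, C:13, D:113, E:109, F:104 → nearest is C
Tally — A:3, C:1, D:2, E:1. A captures the most (3).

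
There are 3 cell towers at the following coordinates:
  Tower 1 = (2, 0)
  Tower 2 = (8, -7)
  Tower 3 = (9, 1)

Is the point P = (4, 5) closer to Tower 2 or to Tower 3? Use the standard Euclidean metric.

Compare squared distances:
d²(P, Tower 2) = (4−8)² + (5−(-7))² = 16 + 144 = 160
d²(P, Tower 3) = (4−9)² + (5−1)² = 25 + 16 = 41
160 > 41, so Tower 3 is closer.

Tower 3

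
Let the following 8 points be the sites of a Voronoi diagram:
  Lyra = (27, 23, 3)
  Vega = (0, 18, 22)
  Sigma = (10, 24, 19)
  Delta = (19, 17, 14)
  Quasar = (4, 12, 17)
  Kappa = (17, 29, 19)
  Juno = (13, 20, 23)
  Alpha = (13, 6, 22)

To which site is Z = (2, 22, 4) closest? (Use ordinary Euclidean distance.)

Quasar

Since √ is increasing, it suffices to compare squared distances:
d²(Z, Lyra) = 625 + 1 + 1 = 627
d²(Z, Vega) = 4 + 16 + 324 = 344
d²(Z, Sigma) = 64 + 4 + 225 = 293
d²(Z, Delta) = 289 + 25 + 100 = 414
d²(Z, Quasar) = 4 + 100 + 169 = 273
d²(Z, Kappa) = 225 + 49 + 225 = 499
d²(Z, Juno) = 121 + 4 + 361 = 486
d²(Z, Alpha) = 121 + 256 + 324 = 701
Quasar is nearest.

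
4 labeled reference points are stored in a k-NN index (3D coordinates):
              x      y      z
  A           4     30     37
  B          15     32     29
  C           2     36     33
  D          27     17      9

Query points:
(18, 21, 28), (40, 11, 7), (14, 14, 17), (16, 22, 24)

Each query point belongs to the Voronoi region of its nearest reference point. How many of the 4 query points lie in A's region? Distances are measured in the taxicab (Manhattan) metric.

0

(18, 21, 28) — d to each: A:32, B:15, C:36, D:32 → nearest is B
(40, 11, 7) — d to each: A:85, B:68, C:89, D:21 → nearest is D
(14, 14, 17) — d to each: A:46, B:31, C:50, D:24 → nearest is D
(16, 22, 24) — d to each: A:33, B:16, C:37, D:31 → nearest is B
0 of the 4 points have A as nearest.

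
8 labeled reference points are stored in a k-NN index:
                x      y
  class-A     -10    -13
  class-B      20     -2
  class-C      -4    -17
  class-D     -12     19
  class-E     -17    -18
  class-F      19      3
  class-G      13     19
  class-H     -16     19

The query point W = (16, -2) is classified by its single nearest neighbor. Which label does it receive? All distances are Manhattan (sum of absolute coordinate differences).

class-B

d(W, class-A) = |16−(-10)| + |-2−(-13)| = 26 + 11 = 37
d(W, class-B) = |16−20| + |-2−(-2)| = 4 + 0 = 4
d(W, class-C) = |16−(-4)| + |-2−(-17)| = 20 + 15 = 35
d(W, class-D) = |16−(-12)| + |-2−19| = 28 + 21 = 49
d(W, class-E) = |16−(-17)| + |-2−(-18)| = 33 + 16 = 49
d(W, class-F) = |16−19| + |-2−3| = 3 + 5 = 8
d(W, class-G) = |16−13| + |-2−19| = 3 + 21 = 24
d(W, class-H) = |16−(-16)| + |-2−19| = 32 + 21 = 53
class-B is nearest.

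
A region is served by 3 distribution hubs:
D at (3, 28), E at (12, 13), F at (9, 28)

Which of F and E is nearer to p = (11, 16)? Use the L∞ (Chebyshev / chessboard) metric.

E

d(p,F) = max(2, 12) = 12
d(p,E) = max(1, 3) = 3
12 > 3, so E is closer.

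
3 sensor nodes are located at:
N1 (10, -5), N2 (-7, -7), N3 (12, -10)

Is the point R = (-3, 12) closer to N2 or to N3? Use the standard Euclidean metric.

N2

Compare squared distances:
|RN2|² = (-3−(-7))² + (12−(-7))² = 16 + 361 = 377
|RN3|² = (-3−12)² + (12−(-10))² = 225 + 484 = 709
377 < 709, so N2 is closer.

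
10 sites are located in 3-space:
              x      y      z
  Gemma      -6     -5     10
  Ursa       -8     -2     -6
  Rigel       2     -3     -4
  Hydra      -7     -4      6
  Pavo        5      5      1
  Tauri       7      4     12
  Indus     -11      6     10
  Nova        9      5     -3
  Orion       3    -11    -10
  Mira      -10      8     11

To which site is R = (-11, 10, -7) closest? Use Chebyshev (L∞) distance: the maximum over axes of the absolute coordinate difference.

d(R, Gemma) = max(5, 15, 17) = 17
d(R, Ursa) = max(3, 12, 1) = 12
d(R, Rigel) = max(13, 13, 3) = 13
d(R, Hydra) = max(4, 14, 13) = 14
d(R, Pavo) = max(16, 5, 8) = 16
d(R, Tauri) = max(18, 6, 19) = 19
d(R, Indus) = max(0, 4, 17) = 17
d(R, Nova) = max(20, 5, 4) = 20
d(R, Orion) = max(14, 21, 3) = 21
d(R, Mira) = max(1, 2, 18) = 18
Minimum is at Ursa.

Ursa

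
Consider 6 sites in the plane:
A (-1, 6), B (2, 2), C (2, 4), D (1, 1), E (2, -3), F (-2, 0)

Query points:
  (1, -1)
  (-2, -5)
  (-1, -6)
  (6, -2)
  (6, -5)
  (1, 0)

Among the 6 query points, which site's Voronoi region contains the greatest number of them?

E

(1, -1) — d² to each: A:53, B:10, C:26, D:4, E:5, F:10 → nearest is D
(-2, -5) — d² to each: A:122, B:65, C:97, D:45, E:20, F:25 → nearest is E
(-1, -6) — d² to each: A:144, B:73, C:109, D:53, E:18, F:37 → nearest is E
(6, -2) — d² to each: A:113, B:32, C:52, D:34, E:17, F:68 → nearest is E
(6, -5) — d² to each: A:170, B:65, C:97, D:61, E:20, F:89 → nearest is E
(1, 0) — d² to each: A:40, B:5, C:17, D:1, E:10, F:9 → nearest is D
Tally — D:2, E:4. E captures the most (4).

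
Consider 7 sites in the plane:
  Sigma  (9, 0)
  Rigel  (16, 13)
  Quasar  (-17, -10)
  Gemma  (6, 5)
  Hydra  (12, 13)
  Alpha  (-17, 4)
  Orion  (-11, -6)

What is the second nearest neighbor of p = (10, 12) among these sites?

Since √ is increasing, it suffices to compare squared distances:
d²(p, Sigma) = (10−9)² + (12−0)² = 1 + 144 = 145
d²(p, Rigel) = (10−16)² + (12−13)² = 36 + 1 = 37
d²(p, Quasar) = (10−(-17))² + (12−(-10))² = 729 + 484 = 1213
d²(p, Gemma) = (10−6)² + (12−5)² = 16 + 49 = 65
d²(p, Hydra) = (10−12)² + (12−13)² = 4 + 1 = 5
d²(p, Alpha) = (10−(-17))² + (12−4)² = 729 + 64 = 793
d²(p, Orion) = (10−(-11))² + (12−(-6))² = 441 + 324 = 765
Sorted ascending: Hydra, Rigel, Gemma, … — the second-nearest is Rigel.

Rigel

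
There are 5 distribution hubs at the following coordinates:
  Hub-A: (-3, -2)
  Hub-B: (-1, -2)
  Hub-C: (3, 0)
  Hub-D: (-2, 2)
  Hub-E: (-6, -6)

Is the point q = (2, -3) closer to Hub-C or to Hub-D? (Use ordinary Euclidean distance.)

Hub-C

Compare squared distances:
d²(q, Hub-C) = (2−3)² + (-3−0)² = 1 + 9 = 10
d²(q, Hub-D) = (2−(-2))² + (-3−2)² = 16 + 25 = 41
10 < 41, so Hub-C is closer.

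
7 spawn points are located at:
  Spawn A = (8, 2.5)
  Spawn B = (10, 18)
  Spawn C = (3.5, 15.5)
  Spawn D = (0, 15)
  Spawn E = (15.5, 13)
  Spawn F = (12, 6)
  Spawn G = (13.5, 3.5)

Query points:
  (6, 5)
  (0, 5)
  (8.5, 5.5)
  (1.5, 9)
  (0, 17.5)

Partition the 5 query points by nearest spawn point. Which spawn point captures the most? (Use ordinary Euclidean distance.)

(6, 5) — d² to each: Spawn A:10.25, Spawn B:185, Spawn C:116.5, Spawn D:136, Spawn E:154.25, Spawn F:37, Spawn G:58.5 → nearest is Spawn A
(0, 5) — d² to each: Spawn A:70.25, Spawn B:269, Spawn C:122.5, Spawn D:100, Spawn E:304.25, Spawn F:145, Spawn G:184.5 → nearest is Spawn A
(8.5, 5.5) — d² to each: Spawn A:9.25, Spawn B:158.5, Spawn C:125, Spawn D:162.5, Spawn E:105.25, Spawn F:12.5, Spawn G:29 → nearest is Spawn A
(1.5, 9) — d² to each: Spawn A:84.5, Spawn B:153.25, Spawn C:46.25, Spawn D:38.25, Spawn E:212, Spawn F:119.25, Spawn G:174.25 → nearest is Spawn D
(0, 17.5) — d² to each: Spawn A:289, Spawn B:100.25, Spawn C:16.25, Spawn D:6.25, Spawn E:260.5, Spawn F:276.25, Spawn G:378.25 → nearest is Spawn D
Tally — Spawn A:3, Spawn D:2. Spawn A captures the most (3).

Spawn A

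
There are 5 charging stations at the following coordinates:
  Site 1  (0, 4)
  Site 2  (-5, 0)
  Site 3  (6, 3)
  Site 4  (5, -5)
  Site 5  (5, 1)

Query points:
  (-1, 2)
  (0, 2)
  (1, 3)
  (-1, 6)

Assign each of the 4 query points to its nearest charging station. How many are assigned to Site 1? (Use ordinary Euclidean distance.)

4

(-1, 2) — d² to each: Site 1:5, Site 2:20, Site 3:50, Site 4:85, Site 5:37 → nearest is Site 1
(0, 2) — d² to each: Site 1:4, Site 2:29, Site 3:37, Site 4:74, Site 5:26 → nearest is Site 1
(1, 3) — d² to each: Site 1:2, Site 2:45, Site 3:25, Site 4:80, Site 5:20 → nearest is Site 1
(-1, 6) — d² to each: Site 1:5, Site 2:52, Site 3:58, Site 4:157, Site 5:61 → nearest is Site 1
4 of the 4 points have Site 1 as nearest.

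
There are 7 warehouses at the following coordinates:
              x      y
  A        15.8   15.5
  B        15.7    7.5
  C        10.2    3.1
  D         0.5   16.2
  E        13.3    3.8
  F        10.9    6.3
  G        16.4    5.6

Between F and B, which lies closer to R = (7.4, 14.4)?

Compare squared distances:
|RF|² = (7.4−10.9)² + (14.4−6.3)² = 12.25 + 65.61 = 77.86
|RB|² = (7.4−15.7)² + (14.4−7.5)² = 68.89 + 47.61 = 116.5
77.86 < 116.5, so F is closer.

F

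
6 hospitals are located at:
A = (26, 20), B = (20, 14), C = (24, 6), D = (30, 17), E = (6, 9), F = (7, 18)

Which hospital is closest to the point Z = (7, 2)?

Compare squared distances (the ordering matches that of the actual distances):
|ZA|² = (7−26)² + (2−20)² = 361 + 324 = 685
|ZB|² = (7−20)² + (2−14)² = 169 + 144 = 313
|ZC|² = (7−24)² + (2−6)² = 289 + 16 = 305
|ZD|² = (7−30)² + (2−17)² = 529 + 225 = 754
|ZE|² = (7−6)² + (2−9)² = 1 + 49 = 50
|ZF|² = (7−7)² + (2−18)² = 0 + 256 = 256
The smallest is to E, so Z lies in the Voronoi region of E.

E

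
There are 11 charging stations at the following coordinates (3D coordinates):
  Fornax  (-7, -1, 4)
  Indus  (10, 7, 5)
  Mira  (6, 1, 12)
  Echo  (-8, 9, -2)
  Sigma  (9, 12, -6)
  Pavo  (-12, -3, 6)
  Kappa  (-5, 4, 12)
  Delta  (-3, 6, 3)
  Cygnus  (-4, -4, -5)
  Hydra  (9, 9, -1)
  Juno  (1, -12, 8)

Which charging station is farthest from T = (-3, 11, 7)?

Compare squared distances (the ordering matches that of the actual distances):
d²(T, Fornax) = (-3−(-7))² + (11−(-1))² + (7−4)² = 16 + 144 + 9 = 169
d²(T, Indus) = (-3−10)² + (11−7)² + (7−5)² = 169 + 16 + 4 = 189
d²(T, Mira) = (-3−6)² + (11−1)² + (7−12)² = 81 + 100 + 25 = 206
d²(T, Echo) = (-3−(-8))² + (11−9)² + (7−(-2))² = 25 + 4 + 81 = 110
d²(T, Sigma) = (-3−9)² + (11−12)² + (7−(-6))² = 144 + 1 + 169 = 314
d²(T, Pavo) = (-3−(-12))² + (11−(-3))² + (7−6)² = 81 + 196 + 1 = 278
d²(T, Kappa) = (-3−(-5))² + (11−4)² + (7−12)² = 4 + 49 + 25 = 78
d²(T, Delta) = (-3−(-3))² + (11−6)² + (7−3)² = 0 + 25 + 16 = 41
d²(T, Cygnus) = (-3−(-4))² + (11−(-4))² + (7−(-5))² = 1 + 225 + 144 = 370
d²(T, Hydra) = (-3−9)² + (11−9)² + (7−(-1))² = 144 + 4 + 64 = 212
d²(T, Juno) = (-3−1)² + (11−(-12))² + (7−8)² = 16 + 529 + 1 = 546
The largest is to Juno.

Juno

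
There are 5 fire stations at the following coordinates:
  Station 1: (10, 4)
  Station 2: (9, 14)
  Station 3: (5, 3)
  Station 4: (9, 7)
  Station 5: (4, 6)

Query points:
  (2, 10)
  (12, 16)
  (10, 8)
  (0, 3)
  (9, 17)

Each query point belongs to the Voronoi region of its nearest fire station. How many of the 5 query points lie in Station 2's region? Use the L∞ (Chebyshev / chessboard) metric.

2

(2, 10) — d to each: Station 1:8, Station 2:7, Station 3:7, Station 4:7, Station 5:4 → nearest is Station 5
(12, 16) — d to each: Station 1:12, Station 2:3, Station 3:13, Station 4:9, Station 5:10 → nearest is Station 2
(10, 8) — d to each: Station 1:4, Station 2:6, Station 3:5, Station 4:1, Station 5:6 → nearest is Station 4
(0, 3) — d to each: Station 1:10, Station 2:11, Station 3:5, Station 4:9, Station 5:4 → nearest is Station 5
(9, 17) — d to each: Station 1:13, Station 2:3, Station 3:14, Station 4:10, Station 5:11 → nearest is Station 2
2 of the 5 points have Station 2 as nearest.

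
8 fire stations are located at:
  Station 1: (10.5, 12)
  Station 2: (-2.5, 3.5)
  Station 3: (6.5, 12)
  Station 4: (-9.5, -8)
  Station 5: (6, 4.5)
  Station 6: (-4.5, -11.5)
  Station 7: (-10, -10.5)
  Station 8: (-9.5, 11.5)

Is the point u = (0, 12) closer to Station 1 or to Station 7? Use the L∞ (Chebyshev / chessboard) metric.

d(u, Station 1) = max(10.5, 0) = 10.5
d(u, Station 7) = max(10, 22.5) = 22.5
10.5 < 22.5, so Station 1 is closer.

Station 1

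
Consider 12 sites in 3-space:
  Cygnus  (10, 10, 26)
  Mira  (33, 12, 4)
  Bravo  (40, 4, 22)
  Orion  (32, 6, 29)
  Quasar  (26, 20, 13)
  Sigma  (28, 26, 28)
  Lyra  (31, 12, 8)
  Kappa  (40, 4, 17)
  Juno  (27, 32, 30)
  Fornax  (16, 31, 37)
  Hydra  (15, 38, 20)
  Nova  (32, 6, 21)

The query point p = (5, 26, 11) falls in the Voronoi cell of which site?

Squared Euclidean distances:
d²(p, Cygnus) = (5−10)² + (26−10)² + (11−26)² = 25 + 256 + 225 = 506
d²(p, Mira) = (5−33)² + (26−12)² + (11−4)² = 784 + 196 + 49 = 1029
d²(p, Bravo) = (5−40)² + (26−4)² + (11−22)² = 1225 + 484 + 121 = 1830
d²(p, Orion) = (5−32)² + (26−6)² + (11−29)² = 729 + 400 + 324 = 1453
d²(p, Quasar) = (5−26)² + (26−20)² + (11−13)² = 441 + 36 + 4 = 481
d²(p, Sigma) = (5−28)² + (26−26)² + (11−28)² = 529 + 0 + 289 = 818
d²(p, Lyra) = (5−31)² + (26−12)² + (11−8)² = 676 + 196 + 9 = 881
d²(p, Kappa) = (5−40)² + (26−4)² + (11−17)² = 1225 + 484 + 36 = 1745
d²(p, Juno) = (5−27)² + (26−32)² + (11−30)² = 484 + 36 + 361 = 881
d²(p, Fornax) = (5−16)² + (26−31)² + (11−37)² = 121 + 25 + 676 = 822
d²(p, Hydra) = (5−15)² + (26−38)² + (11−20)² = 100 + 144 + 81 = 325
d²(p, Nova) = (5−32)² + (26−6)² + (11−21)² = 729 + 400 + 100 = 1229
Minimum is at Hydra.

Hydra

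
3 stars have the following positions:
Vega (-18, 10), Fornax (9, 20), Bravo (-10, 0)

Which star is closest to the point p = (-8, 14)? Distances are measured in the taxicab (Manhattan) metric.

Vega

d(p, Vega) = |-8−(-18)| + |14−10| = 10 + 4 = 14
d(p, Fornax) = |-8−9| + |14−20| = 17 + 6 = 23
d(p, Bravo) = |-8−(-10)| + |14−0| = 2 + 14 = 16
Vega is nearest.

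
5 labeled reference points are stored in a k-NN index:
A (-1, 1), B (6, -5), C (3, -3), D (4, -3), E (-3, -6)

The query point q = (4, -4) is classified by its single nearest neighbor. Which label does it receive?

D

Squared Euclidean distances:
|qA|² = (4−(-1))² + (-4−1)² = 25 + 25 = 50
|qB|² = (4−6)² + (-4−(-5))² = 4 + 1 = 5
|qC|² = (4−3)² + (-4−(-3))² = 1 + 1 = 2
|qD|² = (4−4)² + (-4−(-3))² = 0 + 1 = 1
|qE|² = (4−(-3))² + (-4−(-6))² = 49 + 4 = 53
D is nearest.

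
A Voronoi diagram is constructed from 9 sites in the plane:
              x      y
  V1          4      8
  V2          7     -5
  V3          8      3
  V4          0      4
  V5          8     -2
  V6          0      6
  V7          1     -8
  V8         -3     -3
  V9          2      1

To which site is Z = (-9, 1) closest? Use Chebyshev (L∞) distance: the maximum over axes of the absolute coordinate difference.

V8

d(Z,V1) = max(13, 7) = 13
d(Z,V2) = max(16, 6) = 16
d(Z,V3) = max(17, 2) = 17
d(Z,V4) = max(9, 3) = 9
d(Z,V5) = max(17, 3) = 17
d(Z,V6) = max(9, 5) = 9
d(Z,V7) = max(10, 9) = 10
d(Z,V8) = max(6, 4) = 6
d(Z,V9) = max(11, 0) = 11
Minimum is at V8.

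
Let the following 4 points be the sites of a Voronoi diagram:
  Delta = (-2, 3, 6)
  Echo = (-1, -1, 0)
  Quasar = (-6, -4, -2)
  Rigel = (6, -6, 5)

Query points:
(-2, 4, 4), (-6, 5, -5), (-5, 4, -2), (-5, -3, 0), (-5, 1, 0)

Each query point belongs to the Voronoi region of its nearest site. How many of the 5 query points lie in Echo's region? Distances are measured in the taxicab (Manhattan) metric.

(-2, 4, 4) — d to each: Delta:3, Echo:10, Quasar:18, Rigel:19 → nearest is Delta
(-6, 5, -5) — d to each: Delta:17, Echo:16, Quasar:12, Rigel:33 → nearest is Quasar
(-5, 4, -2) — d to each: Delta:12, Echo:11, Quasar:9, Rigel:28 → nearest is Quasar
(-5, -3, 0) — d to each: Delta:15, Echo:6, Quasar:4, Rigel:19 → nearest is Quasar
(-5, 1, 0) — d to each: Delta:11, Echo:6, Quasar:8, Rigel:23 → nearest is Echo
1 of the 5 points has Echo as nearest.

1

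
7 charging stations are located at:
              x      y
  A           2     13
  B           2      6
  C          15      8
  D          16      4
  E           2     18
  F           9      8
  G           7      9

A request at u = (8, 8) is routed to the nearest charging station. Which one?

Compare squared distances (the ordering matches that of the actual distances):
|uA|² = (8−2)² + (8−13)² = 36 + 25 = 61
|uB|² = (8−2)² + (8−6)² = 36 + 4 = 40
|uC|² = (8−15)² + (8−8)² = 49 + 0 = 49
|uD|² = (8−16)² + (8−4)² = 64 + 16 = 80
|uE|² = (8−2)² + (8−18)² = 36 + 100 = 136
|uF|² = (8−9)² + (8−8)² = 1 + 0 = 1
|uG|² = (8−7)² + (8−9)² = 1 + 1 = 2
F is nearest.

F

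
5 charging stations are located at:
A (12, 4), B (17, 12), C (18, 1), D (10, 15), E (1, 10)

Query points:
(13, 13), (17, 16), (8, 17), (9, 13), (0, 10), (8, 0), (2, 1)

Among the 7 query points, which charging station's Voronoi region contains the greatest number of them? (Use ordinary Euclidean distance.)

(13, 13) — d² to each: A:82, B:17, C:169, D:13, E:153 → nearest is D
(17, 16) — d² to each: A:169, B:16, C:226, D:50, E:292 → nearest is B
(8, 17) — d² to each: A:185, B:106, C:356, D:8, E:98 → nearest is D
(9, 13) — d² to each: A:90, B:65, C:225, D:5, E:73 → nearest is D
(0, 10) — d² to each: A:180, B:293, C:405, D:125, E:1 → nearest is E
(8, 0) — d² to each: A:32, B:225, C:101, D:229, E:149 → nearest is A
(2, 1) — d² to each: A:109, B:346, C:256, D:260, E:82 → nearest is E
Tally — A:1, B:1, D:3, E:2. D captures the most (3).

D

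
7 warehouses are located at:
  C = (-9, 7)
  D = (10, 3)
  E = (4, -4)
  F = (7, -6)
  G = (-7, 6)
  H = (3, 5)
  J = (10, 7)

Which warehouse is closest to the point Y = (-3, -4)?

Since √ is increasing, it suffices to compare squared distances:
|YC|² = (-3−(-9))² + (-4−7)² = 36 + 121 = 157
|YD|² = (-3−10)² + (-4−3)² = 169 + 49 = 218
|YE|² = (-3−4)² + (-4−(-4))² = 49 + 0 = 49
|YF|² = (-3−7)² + (-4−(-6))² = 100 + 4 = 104
|YG|² = (-3−(-7))² + (-4−6)² = 16 + 100 = 116
|YH|² = (-3−3)² + (-4−5)² = 36 + 81 = 117
|YJ|² = (-3−10)² + (-4−7)² = 169 + 121 = 290
Minimum is at E.

E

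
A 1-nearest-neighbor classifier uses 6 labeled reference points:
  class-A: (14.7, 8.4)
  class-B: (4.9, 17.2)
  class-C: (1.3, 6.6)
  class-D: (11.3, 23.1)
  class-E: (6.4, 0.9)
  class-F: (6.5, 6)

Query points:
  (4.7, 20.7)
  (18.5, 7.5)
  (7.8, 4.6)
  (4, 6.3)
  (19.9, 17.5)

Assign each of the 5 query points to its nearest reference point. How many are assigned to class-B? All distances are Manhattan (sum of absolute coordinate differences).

1

(4.7, 20.7) — d to each: class-A:22.3, class-B:3.7, class-C:17.5, class-D:9, class-E:21.5, class-F:16.5 → nearest is class-B
(18.5, 7.5) — d to each: class-A:4.7, class-B:23.3, class-C:18.1, class-D:22.8, class-E:18.7, class-F:13.5 → nearest is class-A
(7.8, 4.6) — d to each: class-A:10.7, class-B:15.5, class-C:8.5, class-D:22, class-E:5.1, class-F:2.7 → nearest is class-F
(4, 6.3) — d to each: class-A:12.8, class-B:11.8, class-C:3, class-D:24.1, class-E:7.8, class-F:2.8 → nearest is class-F
(19.9, 17.5) — d to each: class-A:14.3, class-B:15.3, class-C:29.5, class-D:14.2, class-E:30.1, class-F:24.9 → nearest is class-D
1 of the 5 points has class-B as nearest.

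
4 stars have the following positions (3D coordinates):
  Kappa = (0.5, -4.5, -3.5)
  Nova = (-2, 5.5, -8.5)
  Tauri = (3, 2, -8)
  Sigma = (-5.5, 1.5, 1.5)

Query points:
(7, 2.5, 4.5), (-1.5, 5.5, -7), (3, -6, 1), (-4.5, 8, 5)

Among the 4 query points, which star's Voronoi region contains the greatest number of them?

(7, 2.5, 4.5) — d² to each: Kappa:155.25, Nova:259, Tauri:172.5, Sigma:166.25 → nearest is Kappa
(-1.5, 5.5, -7) — d² to each: Kappa:116.25, Nova:2.5, Tauri:33.5, Sigma:104.25 → nearest is Nova
(3, -6, 1) — d² to each: Kappa:28.75, Nova:247.5, Tauri:145, Sigma:128.75 → nearest is Kappa
(-4.5, 8, 5) — d² to each: Kappa:253.5, Nova:194.75, Tauri:261.25, Sigma:55.5 → nearest is Sigma
Tally — Kappa:2, Nova:1, Sigma:1. Kappa captures the most (2).

Kappa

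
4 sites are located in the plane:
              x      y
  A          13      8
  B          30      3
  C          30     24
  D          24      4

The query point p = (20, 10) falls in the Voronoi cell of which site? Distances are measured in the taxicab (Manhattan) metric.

d(p,A) = 7 + 2 = 9
d(p,B) = 10 + 7 = 17
d(p,C) = 10 + 14 = 24
d(p,D) = 4 + 6 = 10
Minimum is at A.

A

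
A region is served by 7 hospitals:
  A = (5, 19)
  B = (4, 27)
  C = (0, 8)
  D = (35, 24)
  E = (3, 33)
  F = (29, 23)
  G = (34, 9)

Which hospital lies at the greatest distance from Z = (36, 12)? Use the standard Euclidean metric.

Squared Euclidean distances:
|ZA|² = (36−5)² + (12−19)² = 961 + 49 = 1010
|ZB|² = (36−4)² + (12−27)² = 1024 + 225 = 1249
|ZC|² = (36−0)² + (12−8)² = 1296 + 16 = 1312
|ZD|² = (36−35)² + (12−24)² = 1 + 144 = 145
|ZE|² = (36−3)² + (12−33)² = 1089 + 441 = 1530
|ZF|² = (36−29)² + (12−23)² = 49 + 121 = 170
|ZG|² = (36−34)² + (12−9)² = 4 + 9 = 13
The largest is to E.

E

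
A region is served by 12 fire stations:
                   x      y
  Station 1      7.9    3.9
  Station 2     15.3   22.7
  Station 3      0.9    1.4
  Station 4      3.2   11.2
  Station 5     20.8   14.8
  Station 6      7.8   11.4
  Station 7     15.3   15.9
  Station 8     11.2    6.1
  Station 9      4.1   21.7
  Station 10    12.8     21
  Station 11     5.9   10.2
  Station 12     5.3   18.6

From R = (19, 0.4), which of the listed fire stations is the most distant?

Squared Euclidean distances:
d²(R, Station 1) = 123.21 + 12.25 = 135.46
d²(R, Station 2) = 13.69 + 497.29 = 510.98
d²(R, Station 3) = 327.61 + 1 = 328.61
d²(R, Station 4) = 249.64 + 116.64 = 366.28
d²(R, Station 5) = 3.24 + 207.36 = 210.6
d²(R, Station 6) = 125.44 + 121 = 246.44
d²(R, Station 7) = 13.69 + 240.25 = 253.94
d²(R, Station 8) = 60.84 + 32.49 = 93.33
d²(R, Station 9) = 222.01 + 453.69 = 675.7
d²(R, Station 10) = 38.44 + 424.36 = 462.8
d²(R, Station 11) = 171.61 + 96.04 = 267.65
d²(R, Station 12) = 187.69 + 331.24 = 518.93
The largest is to Station 9.

Station 9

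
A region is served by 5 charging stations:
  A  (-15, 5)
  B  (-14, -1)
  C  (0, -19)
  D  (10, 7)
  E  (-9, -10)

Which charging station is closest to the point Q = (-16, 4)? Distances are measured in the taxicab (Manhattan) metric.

d(Q,A) = |-16−(-15)| + |4−5| = 1 + 1 = 2
d(Q,B) = |-16−(-14)| + |4−(-1)| = 2 + 5 = 7
d(Q,C) = |-16−0| + |4−(-19)| = 16 + 23 = 39
d(Q,D) = |-16−10| + |4−7| = 26 + 3 = 29
d(Q,E) = |-16−(-9)| + |4−(-10)| = 7 + 14 = 21
A is nearest.

A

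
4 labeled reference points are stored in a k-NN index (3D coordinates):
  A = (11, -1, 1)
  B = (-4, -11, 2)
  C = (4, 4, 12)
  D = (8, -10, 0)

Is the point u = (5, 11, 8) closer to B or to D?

D

Compare squared distances:
|uB|² = (5−(-4))² + (11−(-11))² + (8−2)² = 81 + 484 + 36 = 601
|uD|² = (5−8)² + (11−(-10))² + (8−0)² = 9 + 441 + 64 = 514
601 > 514, so D is closer.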